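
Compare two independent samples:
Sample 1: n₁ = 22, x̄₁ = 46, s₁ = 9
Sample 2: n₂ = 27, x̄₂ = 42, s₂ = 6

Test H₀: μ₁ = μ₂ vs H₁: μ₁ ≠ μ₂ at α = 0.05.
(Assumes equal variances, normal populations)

Pooled variance: s²_p = [21×9² + 26×6²]/(47) = 56.1064
s_p = 7.4904
SE = s_p×√(1/n₁ + 1/n₂) = 7.4904×√(1/22 + 1/27) = 2.1513
t = (x̄₁ - x̄₂)/SE = (46 - 42)/2.1513 = 1.8593
df = 47, t-critical = ±2.012
Decision: fail to reject H₀

Answer: t = 1.8593, fail to reject H₀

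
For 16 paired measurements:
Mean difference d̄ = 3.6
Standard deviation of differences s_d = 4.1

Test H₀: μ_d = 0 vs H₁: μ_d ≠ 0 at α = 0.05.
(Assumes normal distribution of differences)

df = n - 1 = 15
SE = s_d/√n = 4.1/√16 = 1.0250
t = d̄/SE = 3.6/1.0250 = 3.5122
Critical value: t_{0.025,15} = ±2.131
p-value ≈ 0.0031
Decision: reject H₀

Answer: t = 3.5122, reject H₀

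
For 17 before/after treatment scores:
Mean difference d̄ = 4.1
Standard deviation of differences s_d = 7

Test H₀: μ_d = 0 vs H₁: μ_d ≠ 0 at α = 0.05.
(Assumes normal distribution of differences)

df = n - 1 = 16
SE = s_d/√n = 7/√17 = 1.6977
t = d̄/SE = 4.1/1.6977 = 2.4150
Critical value: t_{0.025,16} = ±2.120
p-value ≈ 0.0281
Decision: reject H₀

Answer: t = 2.4150, reject H₀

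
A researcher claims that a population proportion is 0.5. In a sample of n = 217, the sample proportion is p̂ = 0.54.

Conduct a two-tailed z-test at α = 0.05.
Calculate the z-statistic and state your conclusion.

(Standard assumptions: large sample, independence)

H₀: p = 0.5, H₁: p ≠ 0.5
Standard error: SE = √(p₀(1-p₀)/n) = √(0.5×0.5/217) = 0.033942
z-statistic: z = (p̂ - p₀)/SE = (0.54 - 0.5)/0.033942 = 1.1785
Critical value: z_0.025 = ±1.960
p-value = 0.2386
Decision: fail to reject H₀ at α = 0.05

Answer: z = 1.1785, fail to reject H₀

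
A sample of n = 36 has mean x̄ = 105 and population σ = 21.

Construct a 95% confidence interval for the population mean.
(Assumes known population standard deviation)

Answer: (98.1400, 111.8600)

Derivation:
Confidence level: 95%, α = 0.05
z_0.025 = 1.960
SE = σ/√n = 21/√36 = 3.5000
Margin of error = 1.960 × 3.5000 = 6.8600
CI: x̄ ± margin = 105 ± 6.8600
CI: (98.1400, 111.8600)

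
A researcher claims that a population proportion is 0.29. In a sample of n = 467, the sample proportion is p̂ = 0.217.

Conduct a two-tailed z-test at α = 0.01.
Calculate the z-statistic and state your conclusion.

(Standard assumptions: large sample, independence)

H₀: p = 0.29, H₁: p ≠ 0.29
Standard error: SE = √(p₀(1-p₀)/n) = √(0.29×0.71/467) = 0.020998
z-statistic: z = (p̂ - p₀)/SE = (0.217 - 0.29)/0.020998 = -3.4765
Critical value: z_0.005 = ±2.576
p-value = 0.0005
Decision: reject H₀ at α = 0.01

Answer: z = -3.4765, reject H₀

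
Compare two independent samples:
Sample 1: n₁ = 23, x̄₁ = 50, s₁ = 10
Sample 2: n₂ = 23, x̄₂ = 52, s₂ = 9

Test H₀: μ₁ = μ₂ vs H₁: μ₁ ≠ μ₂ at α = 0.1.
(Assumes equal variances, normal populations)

Pooled variance: s²_p = [22×10² + 22×9²]/(44) = 90.5000
s_p = 9.5131
SE = s_p×√(1/n₁ + 1/n₂) = 9.5131×√(1/23 + 1/23) = 2.8053
t = (x̄₁ - x̄₂)/SE = (50 - 52)/2.8053 = -0.7129
df = 44, t-critical = ±1.680
Decision: fail to reject H₀

Answer: t = -0.7129, fail to reject H₀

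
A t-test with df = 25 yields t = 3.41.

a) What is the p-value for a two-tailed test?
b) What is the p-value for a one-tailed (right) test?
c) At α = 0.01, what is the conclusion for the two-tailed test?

Using t-distribution with df = 25:
a) Two-tailed: p = 2×P(T > 3.41) = 0.0022
b) One-tailed: p = P(T > 3.41) = 0.0011
c) 0.0022 < 0.01, reject H₀

Answer: a) 0.0022, b) 0.0011, c) reject H₀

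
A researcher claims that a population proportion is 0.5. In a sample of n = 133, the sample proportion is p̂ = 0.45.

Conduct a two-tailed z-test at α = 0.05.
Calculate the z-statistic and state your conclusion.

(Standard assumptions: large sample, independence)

Answer: z = -1.1533, fail to reject H₀

Derivation:
H₀: p = 0.5, H₁: p ≠ 0.5
Standard error: SE = √(p₀(1-p₀)/n) = √(0.5×0.5/133) = 0.043355
z-statistic: z = (p̂ - p₀)/SE = (0.45 - 0.5)/0.043355 = -1.1533
Critical value: z_0.025 = ±1.960
p-value = 0.2488
Decision: fail to reject H₀ at α = 0.05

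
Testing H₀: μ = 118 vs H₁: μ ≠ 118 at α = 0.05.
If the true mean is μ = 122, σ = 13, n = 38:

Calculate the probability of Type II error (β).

Answer: β ≈ 0.5252

Derivation:
SE = σ/√n = 13/√38 = 2.1089
Critical values: μ₀ ± z_0.025×SE = 118 ± 1.960×2.1089
Acceptance region: (113.8666, 122.1334)
Under H₁ (μ = 122): z_high = (122.1334 - 122)/2.1089 = 0.0633, z_low = (113.8666 - 122)/2.1089 = -3.8567
β = P(not reject | H₁) = Φ(0.0633) - Φ(-3.8567) ≈ 0.5252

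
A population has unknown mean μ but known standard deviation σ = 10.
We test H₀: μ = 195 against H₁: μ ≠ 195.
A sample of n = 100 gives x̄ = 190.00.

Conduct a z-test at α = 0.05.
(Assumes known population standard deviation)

Answer: z = -5.0000, reject H₀

Derivation:
Standard error: SE = σ/√n = 10/√100 = 1.0000
z-statistic: z = (x̄ - μ₀)/SE = (190.00 - 195)/1.0000 = -5.0000
Critical value: ±1.960
p-value < 0.0001
Decision: reject H₀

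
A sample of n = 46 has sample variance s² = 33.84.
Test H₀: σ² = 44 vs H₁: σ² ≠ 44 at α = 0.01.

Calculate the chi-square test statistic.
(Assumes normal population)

df = n - 1 = 45
χ² = (n-1)s²/σ₀² = 45×33.84/44 = 34.6091
Critical values: χ²_{0.995,45} = 24.311, χ²_{0.005,45} = 73.166
Rejection region: χ² < 24.311 or χ² > 73.166
Decision: fail to reject H₀

Answer: χ² = 34.6091, fail to reject H₀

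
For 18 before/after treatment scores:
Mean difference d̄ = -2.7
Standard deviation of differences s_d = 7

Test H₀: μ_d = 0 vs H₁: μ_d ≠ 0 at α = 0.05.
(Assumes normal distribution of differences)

Answer: t = -1.6365, fail to reject H₀

Derivation:
df = n - 1 = 17
SE = s_d/√n = 7/√18 = 1.6499
t = d̄/SE = -2.7/1.6499 = -1.6365
Critical value: t_{0.025,17} = ±2.110
p-value ≈ 0.1201
Decision: fail to reject H₀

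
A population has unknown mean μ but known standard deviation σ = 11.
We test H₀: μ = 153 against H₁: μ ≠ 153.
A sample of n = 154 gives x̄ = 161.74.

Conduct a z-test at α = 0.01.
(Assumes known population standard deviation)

Answer: z = 9.8601, reject H₀

Derivation:
Standard error: SE = σ/√n = 11/√154 = 0.8864
z-statistic: z = (x̄ - μ₀)/SE = (161.74 - 153)/0.8864 = 9.8601
Critical value: ±2.576
p-value < 0.0001
Decision: reject H₀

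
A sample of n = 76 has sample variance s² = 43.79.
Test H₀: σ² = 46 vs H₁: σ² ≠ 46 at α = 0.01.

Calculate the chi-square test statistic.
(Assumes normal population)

df = n - 1 = 75
χ² = (n-1)s²/σ₀² = 75×43.79/46 = 71.3967
Critical values: χ²_{0.995,75} = 47.206, χ²_{0.005,75} = 110.286
Rejection region: χ² < 47.206 or χ² > 110.286
Decision: fail to reject H₀

Answer: χ² = 71.3967, fail to reject H₀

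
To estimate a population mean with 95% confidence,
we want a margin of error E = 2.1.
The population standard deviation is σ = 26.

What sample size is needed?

Answer: n = 589

Derivation:
z_0.025 = 1.960
n = (z×σ/E)² = (1.960×26/2.1)²
n = 588.8711
Round up: n = 589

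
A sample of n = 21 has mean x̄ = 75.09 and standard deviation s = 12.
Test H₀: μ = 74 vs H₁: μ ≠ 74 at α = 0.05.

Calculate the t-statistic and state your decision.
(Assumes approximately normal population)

df = n - 1 = 20
SE = s/√n = 12/√21 = 2.6186
t = (x̄ - μ₀)/SE = (75.09 - 74)/2.6186 = 0.4163
Critical value: t_{0.025,20} = ±2.086
p-value ≈ 0.6816
Decision: fail to reject H₀

Answer: t = 0.4163, fail to reject H₀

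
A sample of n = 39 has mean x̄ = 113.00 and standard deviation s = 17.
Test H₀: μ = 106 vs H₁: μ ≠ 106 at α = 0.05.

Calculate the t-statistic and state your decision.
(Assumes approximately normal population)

df = n - 1 = 38
SE = s/√n = 17/√39 = 2.7222
t = (x̄ - μ₀)/SE = (113.00 - 106)/2.7222 = 2.5714
Critical value: t_{0.025,38} = ±2.024
p-value ≈ 0.0142
Decision: reject H₀

Answer: t = 2.5714, reject H₀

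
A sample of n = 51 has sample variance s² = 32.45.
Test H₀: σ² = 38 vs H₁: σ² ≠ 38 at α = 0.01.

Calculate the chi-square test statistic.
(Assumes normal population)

Answer: χ² = 42.6974, fail to reject H₀

Derivation:
df = n - 1 = 50
χ² = (n-1)s²/σ₀² = 50×32.45/38 = 42.6974
Critical values: χ²_{0.995,50} = 27.991, χ²_{0.005,50} = 79.490
Rejection region: χ² < 27.991 or χ² > 79.490
Decision: fail to reject H₀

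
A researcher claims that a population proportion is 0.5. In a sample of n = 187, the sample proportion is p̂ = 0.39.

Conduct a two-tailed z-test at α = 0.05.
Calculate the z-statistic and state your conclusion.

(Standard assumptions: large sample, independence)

H₀: p = 0.5, H₁: p ≠ 0.5
Standard error: SE = √(p₀(1-p₀)/n) = √(0.5×0.5/187) = 0.036564
z-statistic: z = (p̂ - p₀)/SE = (0.39 - 0.5)/0.036564 = -3.0084
Critical value: z_0.025 = ±1.960
p-value = 0.0026
Decision: reject H₀ at α = 0.05

Answer: z = -3.0084, reject H₀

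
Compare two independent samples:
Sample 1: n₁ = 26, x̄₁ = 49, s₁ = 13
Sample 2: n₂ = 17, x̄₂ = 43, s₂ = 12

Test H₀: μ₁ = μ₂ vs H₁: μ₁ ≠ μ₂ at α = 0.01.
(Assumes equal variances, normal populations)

Pooled variance: s²_p = [25×13² + 16×12²]/(41) = 159.2439
s_p = 12.6192
SE = s_p×√(1/n₁ + 1/n₂) = 12.6192×√(1/26 + 1/17) = 3.9360
t = (x̄₁ - x̄₂)/SE = (49 - 43)/3.9360 = 1.5244
df = 41, t-critical = ±2.701
Decision: fail to reject H₀

Answer: t = 1.5244, fail to reject H₀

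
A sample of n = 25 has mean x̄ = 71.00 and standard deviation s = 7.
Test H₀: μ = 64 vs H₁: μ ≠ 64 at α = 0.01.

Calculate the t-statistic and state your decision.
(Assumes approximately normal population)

df = n - 1 = 24
SE = s/√n = 7/√25 = 1.4000
t = (x̄ - μ₀)/SE = (71.00 - 64)/1.4000 = 5.0000
Critical value: t_{0.005,24} = ±2.797
p-value < 0.0001
Decision: reject H₀

Answer: t = 5.0000, reject H₀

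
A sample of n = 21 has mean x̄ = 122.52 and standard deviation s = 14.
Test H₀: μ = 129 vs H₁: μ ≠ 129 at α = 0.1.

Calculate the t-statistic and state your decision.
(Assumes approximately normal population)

df = n - 1 = 20
SE = s/√n = 14/√21 = 3.0551
t = (x̄ - μ₀)/SE = (122.52 - 129)/3.0551 = -2.1210
Critical value: t_{0.05,20} = ±1.725
p-value ≈ 0.0466
Decision: reject H₀

Answer: t = -2.1210, reject H₀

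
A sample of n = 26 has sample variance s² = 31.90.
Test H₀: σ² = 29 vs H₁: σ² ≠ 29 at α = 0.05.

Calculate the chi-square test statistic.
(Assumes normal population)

df = n - 1 = 25
χ² = (n-1)s²/σ₀² = 25×31.90/29 = 27.5000
Critical values: χ²_{0.975,25} = 13.120, χ²_{0.025,25} = 40.646
Rejection region: χ² < 13.120 or χ² > 40.646
Decision: fail to reject H₀

Answer: χ² = 27.5000, fail to reject H₀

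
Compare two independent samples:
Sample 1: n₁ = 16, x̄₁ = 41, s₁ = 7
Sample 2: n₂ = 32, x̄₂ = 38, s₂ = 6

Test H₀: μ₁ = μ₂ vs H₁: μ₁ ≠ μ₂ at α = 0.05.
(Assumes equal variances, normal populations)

Answer: t = 1.5446, fail to reject H₀

Derivation:
Pooled variance: s²_p = [15×7² + 31×6²]/(46) = 40.2391
s_p = 6.3434
SE = s_p×√(1/n₁ + 1/n₂) = 6.3434×√(1/16 + 1/32) = 1.9423
t = (x̄₁ - x̄₂)/SE = (41 - 38)/1.9423 = 1.5446
df = 46, t-critical = ±2.013
Decision: fail to reject H₀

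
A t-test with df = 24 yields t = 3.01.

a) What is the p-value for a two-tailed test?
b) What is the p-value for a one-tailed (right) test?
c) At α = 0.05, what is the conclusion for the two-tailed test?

Using t-distribution with df = 24:
a) Two-tailed: p = 2×P(T > 3.01) = 0.0061
b) One-tailed: p = P(T > 3.01) = 0.0030
c) 0.0061 < 0.05, reject H₀

Answer: a) 0.0061, b) 0.0030, c) reject H₀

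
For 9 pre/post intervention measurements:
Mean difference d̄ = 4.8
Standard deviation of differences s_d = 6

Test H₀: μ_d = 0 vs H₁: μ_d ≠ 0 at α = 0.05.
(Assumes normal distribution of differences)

Answer: t = 2.4000, reject H₀

Derivation:
df = n - 1 = 8
SE = s_d/√n = 6/√9 = 2.0000
t = d̄/SE = 4.8/2.0000 = 2.4000
Critical value: t_{0.025,8} = ±2.306
p-value ≈ 0.0432
Decision: reject H₀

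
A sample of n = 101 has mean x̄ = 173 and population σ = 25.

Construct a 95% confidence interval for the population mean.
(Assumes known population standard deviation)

Confidence level: 95%, α = 0.05
z_0.025 = 1.960
SE = σ/√n = 25/√101 = 2.4876
Margin of error = 1.960 × 2.4876 = 4.8757
CI: x̄ ± margin = 173 ± 4.8757
CI: (168.1243, 177.8757)

Answer: (168.1243, 177.8757)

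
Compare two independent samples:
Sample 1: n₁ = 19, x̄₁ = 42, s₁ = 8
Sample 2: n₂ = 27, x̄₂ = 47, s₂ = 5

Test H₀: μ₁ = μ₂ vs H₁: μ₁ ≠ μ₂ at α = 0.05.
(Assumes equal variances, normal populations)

Answer: t = -2.6092, reject H₀

Derivation:
Pooled variance: s²_p = [18×8² + 26×5²]/(44) = 40.9545
s_p = 6.3996
SE = s_p×√(1/n₁ + 1/n₂) = 6.3996×√(1/19 + 1/27) = 1.9163
t = (x̄₁ - x̄₂)/SE = (42 - 47)/1.9163 = -2.6092
df = 44, t-critical = ±2.015
Decision: reject H₀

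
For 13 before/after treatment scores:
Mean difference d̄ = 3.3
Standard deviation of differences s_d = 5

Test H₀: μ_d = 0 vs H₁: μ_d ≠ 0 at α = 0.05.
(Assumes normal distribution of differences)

df = n - 1 = 12
SE = s_d/√n = 5/√13 = 1.3868
t = d̄/SE = 3.3/1.3868 = 2.3796
Critical value: t_{0.025,12} = ±2.179
p-value ≈ 0.0348
Decision: reject H₀

Answer: t = 2.3796, reject H₀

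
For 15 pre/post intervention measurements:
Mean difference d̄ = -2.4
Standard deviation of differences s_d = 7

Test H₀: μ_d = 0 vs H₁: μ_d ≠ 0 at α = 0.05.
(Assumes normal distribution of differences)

df = n - 1 = 14
SE = s_d/√n = 7/√15 = 1.8074
t = d̄/SE = -2.4/1.8074 = -1.3279
Critical value: t_{0.025,14} = ±2.145
p-value ≈ 0.2055
Decision: fail to reject H₀

Answer: t = -1.3279, fail to reject H₀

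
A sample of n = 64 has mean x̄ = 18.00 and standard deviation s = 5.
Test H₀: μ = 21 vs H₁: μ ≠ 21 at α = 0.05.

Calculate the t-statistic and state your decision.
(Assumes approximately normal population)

Answer: t = -4.8000, reject H₀

Derivation:
df = n - 1 = 63
SE = s/√n = 5/√64 = 0.6250
t = (x̄ - μ₀)/SE = (18.00 - 21)/0.6250 = -4.8000
Critical value: t_{0.025,63} = ±1.998
p-value < 0.0001
Decision: reject H₀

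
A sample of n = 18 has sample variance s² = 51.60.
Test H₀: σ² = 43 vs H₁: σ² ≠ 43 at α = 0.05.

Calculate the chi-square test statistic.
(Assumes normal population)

Answer: χ² = 20.4000, fail to reject H₀

Derivation:
df = n - 1 = 17
χ² = (n-1)s²/σ₀² = 17×51.60/43 = 20.4000
Critical values: χ²_{0.975,17} = 7.564, χ²_{0.025,17} = 30.191
Rejection region: χ² < 7.564 or χ² > 30.191
Decision: fail to reject H₀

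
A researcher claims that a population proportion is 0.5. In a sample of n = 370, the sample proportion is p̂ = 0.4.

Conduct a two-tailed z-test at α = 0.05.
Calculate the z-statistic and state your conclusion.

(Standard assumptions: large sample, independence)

H₀: p = 0.5, H₁: p ≠ 0.5
Standard error: SE = √(p₀(1-p₀)/n) = √(0.5×0.5/370) = 0.025994
z-statistic: z = (p̂ - p₀)/SE = (0.4 - 0.5)/0.025994 = -3.8470
Critical value: z_0.025 = ±1.960
p-value = 0.0001
Decision: reject H₀ at α = 0.05

Answer: z = -3.8470, reject H₀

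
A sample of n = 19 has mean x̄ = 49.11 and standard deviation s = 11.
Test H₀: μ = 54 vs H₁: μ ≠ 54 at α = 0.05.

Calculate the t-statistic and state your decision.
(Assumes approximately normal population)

df = n - 1 = 18
SE = s/√n = 11/√19 = 2.5236
t = (x̄ - μ₀)/SE = (49.11 - 54)/2.5236 = -1.9377
Critical value: t_{0.025,18} = ±2.101
p-value ≈ 0.0685
Decision: fail to reject H₀

Answer: t = -1.9377, fail to reject H₀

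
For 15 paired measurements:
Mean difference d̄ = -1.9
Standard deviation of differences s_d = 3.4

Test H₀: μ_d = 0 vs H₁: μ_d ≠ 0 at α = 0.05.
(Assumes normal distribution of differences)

df = n - 1 = 14
SE = s_d/√n = 3.4/√15 = 0.8779
t = d̄/SE = -1.9/0.8779 = -2.1643
Critical value: t_{0.025,14} = ±2.145
p-value ≈ 0.0482
Decision: reject H₀

Answer: t = -2.1643, reject H₀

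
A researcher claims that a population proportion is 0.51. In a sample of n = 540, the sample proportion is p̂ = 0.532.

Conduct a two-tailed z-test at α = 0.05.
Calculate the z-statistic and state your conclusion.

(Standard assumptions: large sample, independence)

H₀: p = 0.51, H₁: p ≠ 0.51
Standard error: SE = √(p₀(1-p₀)/n) = √(0.51×0.49/540) = 0.021512
z-statistic: z = (p̂ - p₀)/SE = (0.532 - 0.51)/0.021512 = 1.0227
Critical value: z_0.025 = ±1.960
p-value = 0.3064
Decision: fail to reject H₀ at α = 0.05

Answer: z = 1.0227, fail to reject H₀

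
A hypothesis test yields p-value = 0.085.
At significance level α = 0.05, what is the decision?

Compare p-value to α:
0.085 ≥ 0.05
Decision: fail to reject H₀

Answer: fail to reject H₀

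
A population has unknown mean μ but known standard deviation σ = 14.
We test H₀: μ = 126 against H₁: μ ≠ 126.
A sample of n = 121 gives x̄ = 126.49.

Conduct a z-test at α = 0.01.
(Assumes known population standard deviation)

Standard error: SE = σ/√n = 14/√121 = 1.2727
z-statistic: z = (x̄ - μ₀)/SE = (126.49 - 126)/1.2727 = 0.3850
Critical value: ±2.576
p-value = 0.7002
Decision: fail to reject H₀

Answer: z = 0.3850, fail to reject H₀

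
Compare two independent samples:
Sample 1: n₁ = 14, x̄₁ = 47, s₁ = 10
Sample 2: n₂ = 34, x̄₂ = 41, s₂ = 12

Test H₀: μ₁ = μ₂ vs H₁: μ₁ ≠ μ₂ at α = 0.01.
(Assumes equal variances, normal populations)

Answer: t = 1.6473, fail to reject H₀

Derivation:
Pooled variance: s²_p = [13×10² + 33×12²]/(46) = 131.5652
s_p = 11.4702
SE = s_p×√(1/n₁ + 1/n₂) = 11.4702×√(1/14 + 1/34) = 3.6424
t = (x̄₁ - x̄₂)/SE = (47 - 41)/3.6424 = 1.6473
df = 46, t-critical = ±2.687
Decision: fail to reject H₀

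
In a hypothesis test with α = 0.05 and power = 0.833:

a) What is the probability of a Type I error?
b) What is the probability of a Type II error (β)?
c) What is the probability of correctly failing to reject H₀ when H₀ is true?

Answer: a) 0.05, b) 0.167, c) 0.95

Derivation:
a) Type I error probability = α = 0.05
b) Power = P(reject H₀ | H₁ true) = 1 - β = 0.833, so Type II error probability = β = 1 - Power = 0.167
c) P(fail to reject H₀ | H₀ true) = 1 - α = 0.95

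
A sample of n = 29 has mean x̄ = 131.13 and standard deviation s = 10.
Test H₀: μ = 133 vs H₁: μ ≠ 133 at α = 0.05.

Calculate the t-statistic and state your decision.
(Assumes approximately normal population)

Answer: t = -1.0070, fail to reject H₀

Derivation:
df = n - 1 = 28
SE = s/√n = 10/√29 = 1.8570
t = (x̄ - μ₀)/SE = (131.13 - 133)/1.8570 = -1.0070
Critical value: t_{0.025,28} = ±2.048
p-value ≈ 0.3226
Decision: fail to reject H₀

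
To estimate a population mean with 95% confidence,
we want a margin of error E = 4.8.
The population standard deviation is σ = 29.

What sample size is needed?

Answer: n = 141

Derivation:
z_0.025 = 1.960
n = (z×σ/E)² = (1.960×29/4.8)²
n = 140.2251
Round up: n = 141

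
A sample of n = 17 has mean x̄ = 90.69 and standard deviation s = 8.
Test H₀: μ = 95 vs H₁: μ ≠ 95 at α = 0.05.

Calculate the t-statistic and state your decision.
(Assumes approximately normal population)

df = n - 1 = 16
SE = s/√n = 8/√17 = 1.9403
t = (x̄ - μ₀)/SE = (90.69 - 95)/1.9403 = -2.2213
Critical value: t_{0.025,16} = ±2.120
p-value ≈ 0.0411
Decision: reject H₀

Answer: t = -2.2213, reject H₀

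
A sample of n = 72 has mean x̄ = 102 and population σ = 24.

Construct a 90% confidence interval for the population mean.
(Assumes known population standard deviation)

Confidence level: 90%, α = 0.1
z_0.05 = 1.645
SE = σ/√n = 24/√72 = 2.8284
Margin of error = 1.645 × 2.8284 = 4.6527
CI: x̄ ± margin = 102 ± 4.6527
CI: (97.3473, 106.6527)

Answer: (97.3473, 106.6527)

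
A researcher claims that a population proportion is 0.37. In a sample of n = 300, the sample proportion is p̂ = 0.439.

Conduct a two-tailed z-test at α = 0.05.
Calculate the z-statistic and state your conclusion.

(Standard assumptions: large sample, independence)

H₀: p = 0.37, H₁: p ≠ 0.37
Standard error: SE = √(p₀(1-p₀)/n) = √(0.37×0.63/300) = 0.027875
z-statistic: z = (p̂ - p₀)/SE = (0.439 - 0.37)/0.027875 = 2.4753
Critical value: z_0.025 = ±1.960
p-value = 0.0133
Decision: reject H₀ at α = 0.05

Answer: z = 2.4753, reject H₀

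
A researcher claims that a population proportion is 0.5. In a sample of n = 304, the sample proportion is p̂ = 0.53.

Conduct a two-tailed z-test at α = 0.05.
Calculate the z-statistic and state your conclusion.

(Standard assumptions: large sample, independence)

H₀: p = 0.5, H₁: p ≠ 0.5
Standard error: SE = √(p₀(1-p₀)/n) = √(0.5×0.5/304) = 0.028677
z-statistic: z = (p̂ - p₀)/SE = (0.53 - 0.5)/0.028677 = 1.0461
Critical value: z_0.025 = ±1.960
p-value = 0.2955
Decision: fail to reject H₀ at α = 0.05

Answer: z = 1.0461, fail to reject H₀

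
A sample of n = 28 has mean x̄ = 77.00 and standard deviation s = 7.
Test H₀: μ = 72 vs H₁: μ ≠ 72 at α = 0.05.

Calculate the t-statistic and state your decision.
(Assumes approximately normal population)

df = n - 1 = 27
SE = s/√n = 7/√28 = 1.3229
t = (x̄ - μ₀)/SE = (77.00 - 72)/1.3229 = 3.7796
Critical value: t_{0.025,27} = ±2.052
p-value ≈ 0.0008
Decision: reject H₀

Answer: t = 3.7796, reject H₀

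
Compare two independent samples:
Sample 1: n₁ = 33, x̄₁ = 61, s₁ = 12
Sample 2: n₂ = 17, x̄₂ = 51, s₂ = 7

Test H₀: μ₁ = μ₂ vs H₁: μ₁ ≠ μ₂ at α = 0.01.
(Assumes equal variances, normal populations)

Answer: t = 3.1605, reject H₀

Derivation:
Pooled variance: s²_p = [32×12² + 16×7²]/(48) = 112.3333
s_p = 10.5987
SE = s_p×√(1/n₁ + 1/n₂) = 10.5987×√(1/33 + 1/17) = 3.1641
t = (x̄₁ - x̄₂)/SE = (61 - 51)/3.1641 = 3.1605
df = 48, t-critical = ±2.682
Decision: reject H₀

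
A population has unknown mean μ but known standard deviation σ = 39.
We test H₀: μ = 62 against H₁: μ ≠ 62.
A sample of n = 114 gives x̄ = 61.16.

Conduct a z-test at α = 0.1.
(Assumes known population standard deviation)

Answer: z = -0.2300, fail to reject H₀

Derivation:
Standard error: SE = σ/√n = 39/√114 = 3.6527
z-statistic: z = (x̄ - μ₀)/SE = (61.16 - 62)/3.6527 = -0.2300
Critical value: ±1.645
p-value = 0.8181
Decision: fail to reject H₀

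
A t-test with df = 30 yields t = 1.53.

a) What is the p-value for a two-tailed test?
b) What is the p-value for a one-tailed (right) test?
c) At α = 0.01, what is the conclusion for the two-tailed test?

Using t-distribution with df = 30:
a) Two-tailed: p = 2×P(T > 1.53) = 0.1365
b) One-tailed: p = P(T > 1.53) = 0.0682
c) 0.1365 ≥ 0.01, fail to reject H₀

Answer: a) 0.1365, b) 0.0682, c) fail to reject H₀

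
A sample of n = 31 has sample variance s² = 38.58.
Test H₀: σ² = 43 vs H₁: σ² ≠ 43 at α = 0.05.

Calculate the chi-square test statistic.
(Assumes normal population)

Answer: χ² = 26.9163, fail to reject H₀

Derivation:
df = n - 1 = 30
χ² = (n-1)s²/σ₀² = 30×38.58/43 = 26.9163
Critical values: χ²_{0.975,30} = 16.791, χ²_{0.025,30} = 46.979
Rejection region: χ² < 16.791 or χ² > 46.979
Decision: fail to reject H₀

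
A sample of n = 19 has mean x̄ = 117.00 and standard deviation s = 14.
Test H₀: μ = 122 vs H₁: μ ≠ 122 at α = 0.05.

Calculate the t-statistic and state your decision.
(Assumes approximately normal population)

Answer: t = -1.5568, fail to reject H₀

Derivation:
df = n - 1 = 18
SE = s/√n = 14/√19 = 3.2118
t = (x̄ - μ₀)/SE = (117.00 - 122)/3.2118 = -1.5568
Critical value: t_{0.025,18} = ±2.101
p-value ≈ 0.1369
Decision: fail to reject H₀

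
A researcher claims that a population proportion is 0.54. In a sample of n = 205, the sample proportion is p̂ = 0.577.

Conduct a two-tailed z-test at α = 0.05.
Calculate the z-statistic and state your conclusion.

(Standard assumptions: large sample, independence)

Answer: z = 1.0629, fail to reject H₀

Derivation:
H₀: p = 0.54, H₁: p ≠ 0.54
Standard error: SE = √(p₀(1-p₀)/n) = √(0.54×0.46/205) = 0.034810
z-statistic: z = (p̂ - p₀)/SE = (0.577 - 0.54)/0.034810 = 1.0629
Critical value: z_0.025 = ±1.960
p-value = 0.2878
Decision: fail to reject H₀ at α = 0.05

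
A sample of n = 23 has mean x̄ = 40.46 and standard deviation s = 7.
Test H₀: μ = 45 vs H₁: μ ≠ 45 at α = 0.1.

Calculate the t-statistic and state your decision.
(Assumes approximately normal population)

df = n - 1 = 22
SE = s/√n = 7/√23 = 1.4596
t = (x̄ - μ₀)/SE = (40.46 - 45)/1.4596 = -3.1104
Critical value: t_{0.05,22} = ±1.717
p-value ≈ 0.0051
Decision: reject H₀

Answer: t = -3.1104, reject H₀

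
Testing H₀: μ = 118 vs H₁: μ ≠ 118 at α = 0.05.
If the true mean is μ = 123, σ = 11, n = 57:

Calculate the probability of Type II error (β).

Answer: β ≈ 0.0706

Derivation:
SE = σ/√n = 11/√57 = 1.4570
Critical values: μ₀ ± z_0.025×SE = 118 ± 1.960×1.4570
Acceptance region: (115.1443, 120.8557)
Under H₁ (μ = 123): z_high = (120.8557 - 123)/1.4570 = -1.4717, z_low = (115.1443 - 123)/1.4570 = -5.3917
β = P(not reject | H₁) = Φ(-1.4717) - Φ(-5.3917) ≈ 0.0706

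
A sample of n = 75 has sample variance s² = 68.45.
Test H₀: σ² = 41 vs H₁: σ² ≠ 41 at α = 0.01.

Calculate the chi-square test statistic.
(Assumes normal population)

Answer: χ² = 123.5439, reject H₀

Derivation:
df = n - 1 = 74
χ² = (n-1)s²/σ₀² = 74×68.45/41 = 123.5439
Critical values: χ²_{0.995,74} = 46.417, χ²_{0.005,74} = 109.074
Rejection region: χ² < 46.417 or χ² > 109.074
Decision: reject H₀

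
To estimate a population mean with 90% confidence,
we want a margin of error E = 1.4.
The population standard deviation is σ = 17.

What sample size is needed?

z_0.05 = 1.645
n = (z×σ/E)² = (1.645×17/1.4)²
n = 399.0006
Round up: n = 400

Answer: n = 400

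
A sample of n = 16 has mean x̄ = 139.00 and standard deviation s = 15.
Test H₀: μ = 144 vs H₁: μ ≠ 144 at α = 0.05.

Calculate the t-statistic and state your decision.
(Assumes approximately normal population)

Answer: t = -1.3333, fail to reject H₀

Derivation:
df = n - 1 = 15
SE = s/√n = 15/√16 = 3.7500
t = (x̄ - μ₀)/SE = (139.00 - 144)/3.7500 = -1.3333
Critical value: t_{0.025,15} = ±2.131
p-value ≈ 0.2023
Decision: fail to reject H₀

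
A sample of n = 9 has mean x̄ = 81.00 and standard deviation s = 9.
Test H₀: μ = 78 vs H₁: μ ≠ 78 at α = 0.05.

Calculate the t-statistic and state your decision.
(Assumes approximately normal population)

Answer: t = 1.0000, fail to reject H₀

Derivation:
df = n - 1 = 8
SE = s/√n = 9/√9 = 3.0000
t = (x̄ - μ₀)/SE = (81.00 - 78)/3.0000 = 1.0000
Critical value: t_{0.025,8} = ±2.306
p-value ≈ 0.3466
Decision: fail to reject H₀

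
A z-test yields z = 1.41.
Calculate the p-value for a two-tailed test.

For z = 1.41:
p = 2×P(Z > |1.41|) = 2×(1 - Φ(1.41)) = 0.1585

Answer: p-value ≈ 0.1585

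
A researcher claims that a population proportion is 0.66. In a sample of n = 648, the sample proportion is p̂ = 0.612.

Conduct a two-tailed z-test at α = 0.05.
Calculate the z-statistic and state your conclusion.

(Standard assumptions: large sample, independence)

Answer: z = -2.5794, reject H₀

Derivation:
H₀: p = 0.66, H₁: p ≠ 0.66
Standard error: SE = √(p₀(1-p₀)/n) = √(0.66×0.34/648) = 0.018609
z-statistic: z = (p̂ - p₀)/SE = (0.612 - 0.66)/0.018609 = -2.5794
Critical value: z_0.025 = ±1.960
p-value = 0.0099
Decision: reject H₀ at α = 0.05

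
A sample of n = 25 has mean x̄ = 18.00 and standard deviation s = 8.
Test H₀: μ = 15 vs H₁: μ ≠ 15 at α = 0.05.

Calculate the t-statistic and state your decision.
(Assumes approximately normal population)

Answer: t = 1.8750, fail to reject H₀

Derivation:
df = n - 1 = 24
SE = s/√n = 8/√25 = 1.6000
t = (x̄ - μ₀)/SE = (18.00 - 15)/1.6000 = 1.8750
Critical value: t_{0.025,24} = ±2.064
p-value ≈ 0.0730
Decision: fail to reject H₀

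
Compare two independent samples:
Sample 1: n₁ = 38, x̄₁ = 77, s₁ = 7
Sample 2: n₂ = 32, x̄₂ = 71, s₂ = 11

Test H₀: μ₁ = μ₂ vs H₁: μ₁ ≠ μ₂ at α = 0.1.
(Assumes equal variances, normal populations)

Answer: t = 2.7646, reject H₀

Derivation:
Pooled variance: s²_p = [37×7² + 31×11²]/(68) = 81.8235
s_p = 9.0456
SE = s_p×√(1/n₁ + 1/n₂) = 9.0456×√(1/38 + 1/32) = 2.1703
t = (x̄₁ - x̄₂)/SE = (77 - 71)/2.1703 = 2.7646
df = 68, t-critical = ±1.668
Decision: reject H₀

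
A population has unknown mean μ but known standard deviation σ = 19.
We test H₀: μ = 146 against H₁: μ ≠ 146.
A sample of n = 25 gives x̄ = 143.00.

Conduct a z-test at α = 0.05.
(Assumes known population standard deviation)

Answer: z = -0.7895, fail to reject H₀

Derivation:
Standard error: SE = σ/√n = 19/√25 = 3.8000
z-statistic: z = (x̄ - μ₀)/SE = (143.00 - 146)/3.8000 = -0.7895
Critical value: ±1.960
p-value = 0.4298
Decision: fail to reject H₀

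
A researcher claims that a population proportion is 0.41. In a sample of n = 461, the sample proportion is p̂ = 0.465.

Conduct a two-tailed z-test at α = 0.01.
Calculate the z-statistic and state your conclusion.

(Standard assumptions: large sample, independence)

H₀: p = 0.41, H₁: p ≠ 0.41
Standard error: SE = √(p₀(1-p₀)/n) = √(0.41×0.59/461) = 0.022907
z-statistic: z = (p̂ - p₀)/SE = (0.465 - 0.41)/0.022907 = 2.4010
Critical value: z_0.005 = ±2.576
p-value = 0.0164
Decision: fail to reject H₀ at α = 0.01

Answer: z = 2.4010, fail to reject H₀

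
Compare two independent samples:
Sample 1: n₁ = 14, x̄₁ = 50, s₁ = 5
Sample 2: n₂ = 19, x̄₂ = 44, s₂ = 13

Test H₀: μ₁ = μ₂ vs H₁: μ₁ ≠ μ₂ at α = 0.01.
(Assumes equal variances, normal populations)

Pooled variance: s²_p = [13×5² + 18×13²]/(31) = 108.6129
s_p = 10.4218
SE = s_p×√(1/n₁ + 1/n₂) = 10.4218×√(1/14 + 1/19) = 3.6708
t = (x̄₁ - x̄₂)/SE = (50 - 44)/3.6708 = 1.6345
df = 31, t-critical = ±2.744
Decision: fail to reject H₀

Answer: t = 1.6345, fail to reject H₀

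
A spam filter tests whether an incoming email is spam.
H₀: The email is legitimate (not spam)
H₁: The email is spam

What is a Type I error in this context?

A Type I error (probability α) occurs when we reject a true H₀.
A Type II error (probability β) occurs when we fail to reject a false H₀.

Answer: Marking a legitimate email as spam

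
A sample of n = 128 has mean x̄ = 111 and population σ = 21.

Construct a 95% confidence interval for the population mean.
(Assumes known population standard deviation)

Answer: (107.3618, 114.6382)

Derivation:
Confidence level: 95%, α = 0.05
z_0.025 = 1.960
SE = σ/√n = 21/√128 = 1.8562
Margin of error = 1.960 × 1.8562 = 3.6382
CI: x̄ ± margin = 111 ± 3.6382
CI: (107.3618, 114.6382)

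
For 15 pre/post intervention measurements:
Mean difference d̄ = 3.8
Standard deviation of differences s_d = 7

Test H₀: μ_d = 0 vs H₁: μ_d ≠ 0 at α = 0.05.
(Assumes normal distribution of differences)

Answer: t = 2.1025, fail to reject H₀

Derivation:
df = n - 1 = 14
SE = s_d/√n = 7/√15 = 1.8074
t = d̄/SE = 3.8/1.8074 = 2.1025
Critical value: t_{0.025,14} = ±2.145
p-value ≈ 0.0541
Decision: fail to reject H₀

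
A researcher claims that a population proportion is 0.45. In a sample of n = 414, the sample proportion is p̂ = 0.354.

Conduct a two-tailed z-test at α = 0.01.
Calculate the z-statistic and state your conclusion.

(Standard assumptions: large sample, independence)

H₀: p = 0.45, H₁: p ≠ 0.45
Standard error: SE = √(p₀(1-p₀)/n) = √(0.45×0.55/414) = 0.024450
z-statistic: z = (p̂ - p₀)/SE = (0.354 - 0.45)/0.024450 = -3.9264
Critical value: z_0.005 = ±2.576
p-value = 0.0001
Decision: reject H₀ at α = 0.01

Answer: z = -3.9264, reject H₀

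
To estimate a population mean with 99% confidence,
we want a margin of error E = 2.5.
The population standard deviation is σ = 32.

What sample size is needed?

z_0.005 = 2.576
n = (z×σ/E)² = (2.576×32/2.5)²
n = 1087.2055
Round up: n = 1088

Answer: n = 1088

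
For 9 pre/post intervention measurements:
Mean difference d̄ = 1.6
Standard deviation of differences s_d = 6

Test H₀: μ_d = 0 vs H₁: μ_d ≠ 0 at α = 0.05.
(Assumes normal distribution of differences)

Answer: t = 0.8000, fail to reject H₀

Derivation:
df = n - 1 = 8
SE = s_d/√n = 6/√9 = 2.0000
t = d̄/SE = 1.6/2.0000 = 0.8000
Critical value: t_{0.025,8} = ±2.306
p-value ≈ 0.4468
Decision: fail to reject H₀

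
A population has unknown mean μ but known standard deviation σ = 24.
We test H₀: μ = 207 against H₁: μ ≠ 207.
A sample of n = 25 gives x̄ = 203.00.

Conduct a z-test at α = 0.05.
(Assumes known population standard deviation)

Answer: z = -0.8333, fail to reject H₀

Derivation:
Standard error: SE = σ/√n = 24/√25 = 4.8000
z-statistic: z = (x̄ - μ₀)/SE = (203.00 - 207)/4.8000 = -0.8333
Critical value: ±1.960
p-value = 0.4047
Decision: fail to reject H₀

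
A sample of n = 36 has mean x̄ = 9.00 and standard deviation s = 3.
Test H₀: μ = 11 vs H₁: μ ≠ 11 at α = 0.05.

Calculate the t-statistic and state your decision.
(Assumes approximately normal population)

Answer: t = -4.0000, reject H₀

Derivation:
df = n - 1 = 35
SE = s/√n = 3/√36 = 0.5000
t = (x̄ - μ₀)/SE = (9.00 - 11)/0.5000 = -4.0000
Critical value: t_{0.025,35} = ±2.030
p-value ≈ 0.0003
Decision: reject H₀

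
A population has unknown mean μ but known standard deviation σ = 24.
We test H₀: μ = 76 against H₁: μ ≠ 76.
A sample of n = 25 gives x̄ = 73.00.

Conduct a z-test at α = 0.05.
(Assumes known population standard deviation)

Standard error: SE = σ/√n = 24/√25 = 4.8000
z-statistic: z = (x̄ - μ₀)/SE = (73.00 - 76)/4.8000 = -0.6250
Critical value: ±1.960
p-value = 0.5320
Decision: fail to reject H₀

Answer: z = -0.6250, fail to reject H₀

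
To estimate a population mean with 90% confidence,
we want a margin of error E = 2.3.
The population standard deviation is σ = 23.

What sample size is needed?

Answer: n = 271

Derivation:
z_0.05 = 1.645
n = (z×σ/E)² = (1.645×23/2.3)²
n = 270.6025
Round up: n = 271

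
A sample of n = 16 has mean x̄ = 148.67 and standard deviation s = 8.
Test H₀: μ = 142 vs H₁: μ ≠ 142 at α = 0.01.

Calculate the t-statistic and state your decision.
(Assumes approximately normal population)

df = n - 1 = 15
SE = s/√n = 8/√16 = 2.0000
t = (x̄ - μ₀)/SE = (148.67 - 142)/2.0000 = 3.3350
Critical value: t_{0.005,15} = ±2.947
p-value ≈ 0.0045
Decision: reject H₀

Answer: t = 3.3350, reject H₀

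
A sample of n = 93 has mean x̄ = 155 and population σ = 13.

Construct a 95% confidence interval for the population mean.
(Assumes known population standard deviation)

Answer: (152.3579, 157.6421)

Derivation:
Confidence level: 95%, α = 0.05
z_0.025 = 1.960
SE = σ/√n = 13/√93 = 1.3480
Margin of error = 1.960 × 1.3480 = 2.6421
CI: x̄ ± margin = 155 ± 2.6421
CI: (152.3579, 157.6421)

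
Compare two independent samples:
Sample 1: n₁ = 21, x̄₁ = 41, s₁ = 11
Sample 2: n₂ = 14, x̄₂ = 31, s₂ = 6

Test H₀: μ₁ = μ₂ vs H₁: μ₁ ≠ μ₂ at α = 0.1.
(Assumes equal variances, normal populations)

Answer: t = 3.0981, reject H₀

Derivation:
Pooled variance: s²_p = [20×11² + 13×6²]/(33) = 87.5152
s_p = 9.3550
SE = s_p×√(1/n₁ + 1/n₂) = 9.3550×√(1/21 + 1/14) = 3.2278
t = (x̄₁ - x̄₂)/SE = (41 - 31)/3.2278 = 3.0981
df = 33, t-critical = ±1.692
Decision: reject H₀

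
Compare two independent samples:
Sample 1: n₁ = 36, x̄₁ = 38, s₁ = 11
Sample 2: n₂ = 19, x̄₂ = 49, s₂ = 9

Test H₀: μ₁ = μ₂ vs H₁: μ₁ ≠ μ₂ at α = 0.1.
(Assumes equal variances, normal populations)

Answer: t = -3.7429, reject H₀

Derivation:
Pooled variance: s²_p = [35×11² + 18×9²]/(53) = 107.4151
s_p = 10.3641
SE = s_p×√(1/n₁ + 1/n₂) = 10.3641×√(1/36 + 1/19) = 2.9389
t = (x̄₁ - x̄₂)/SE = (38 - 49)/2.9389 = -3.7429
df = 53, t-critical = ±1.674
Decision: reject H₀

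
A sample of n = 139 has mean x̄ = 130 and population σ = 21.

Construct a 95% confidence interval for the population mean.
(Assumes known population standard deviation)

Answer: (126.5088, 133.4912)

Derivation:
Confidence level: 95%, α = 0.05
z_0.025 = 1.960
SE = σ/√n = 21/√139 = 1.7812
Margin of error = 1.960 × 1.7812 = 3.4912
CI: x̄ ± margin = 130 ± 3.4912
CI: (126.5088, 133.4912)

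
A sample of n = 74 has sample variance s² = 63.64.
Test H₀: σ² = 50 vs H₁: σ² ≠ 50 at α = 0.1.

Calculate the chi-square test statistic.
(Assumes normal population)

Answer: χ² = 92.9144, fail to reject H₀

Derivation:
df = n - 1 = 73
χ² = (n-1)s²/σ₀² = 73×63.64/50 = 92.9144
Critical values: χ²_{0.95,73} = 54.325, χ²_{0.05,73} = 93.945
Rejection region: χ² < 54.325 or χ² > 93.945
Decision: fail to reject H₀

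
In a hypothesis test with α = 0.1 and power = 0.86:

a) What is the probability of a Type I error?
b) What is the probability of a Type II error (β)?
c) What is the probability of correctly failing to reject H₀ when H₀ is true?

a) Type I error probability = α = 0.1
b) Power = P(reject H₀ | H₁ true) = 1 - β = 0.86, so Type II error probability = β = 1 - Power = 0.14
c) P(fail to reject H₀ | H₀ true) = 1 - α = 0.9

Answer: a) 0.1, b) 0.14, c) 0.9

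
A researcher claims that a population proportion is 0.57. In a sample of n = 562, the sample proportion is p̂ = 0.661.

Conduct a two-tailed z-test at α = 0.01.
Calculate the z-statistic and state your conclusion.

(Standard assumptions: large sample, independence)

Answer: z = 4.3574, reject H₀

Derivation:
H₀: p = 0.57, H₁: p ≠ 0.57
Standard error: SE = √(p₀(1-p₀)/n) = √(0.57×0.43/562) = 0.020884
z-statistic: z = (p̂ - p₀)/SE = (0.661 - 0.57)/0.020884 = 4.3574
Critical value: z_0.005 = ±2.576
p-value < 0.0001
Decision: reject H₀ at α = 0.01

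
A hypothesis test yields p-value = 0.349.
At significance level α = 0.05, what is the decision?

Compare p-value to α:
0.349 ≥ 0.05
Decision: fail to reject H₀

Answer: fail to reject H₀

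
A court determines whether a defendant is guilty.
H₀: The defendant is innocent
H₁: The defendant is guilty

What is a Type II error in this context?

Answer: Acquitting a guilty person

Derivation:
A Type I error (probability α) occurs when we reject a true H₀.
A Type II error (probability β) occurs when we fail to reject a false H₀.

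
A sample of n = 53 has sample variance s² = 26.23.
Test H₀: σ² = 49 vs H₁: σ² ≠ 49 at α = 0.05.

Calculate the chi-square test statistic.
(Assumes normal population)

df = n - 1 = 52
χ² = (n-1)s²/σ₀² = 52×26.23/49 = 27.8359
Critical values: χ²_{0.975,52} = 33.968, χ²_{0.025,52} = 73.810
Rejection region: χ² < 33.968 or χ² > 73.810
Decision: reject H₀

Answer: χ² = 27.8359, reject H₀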